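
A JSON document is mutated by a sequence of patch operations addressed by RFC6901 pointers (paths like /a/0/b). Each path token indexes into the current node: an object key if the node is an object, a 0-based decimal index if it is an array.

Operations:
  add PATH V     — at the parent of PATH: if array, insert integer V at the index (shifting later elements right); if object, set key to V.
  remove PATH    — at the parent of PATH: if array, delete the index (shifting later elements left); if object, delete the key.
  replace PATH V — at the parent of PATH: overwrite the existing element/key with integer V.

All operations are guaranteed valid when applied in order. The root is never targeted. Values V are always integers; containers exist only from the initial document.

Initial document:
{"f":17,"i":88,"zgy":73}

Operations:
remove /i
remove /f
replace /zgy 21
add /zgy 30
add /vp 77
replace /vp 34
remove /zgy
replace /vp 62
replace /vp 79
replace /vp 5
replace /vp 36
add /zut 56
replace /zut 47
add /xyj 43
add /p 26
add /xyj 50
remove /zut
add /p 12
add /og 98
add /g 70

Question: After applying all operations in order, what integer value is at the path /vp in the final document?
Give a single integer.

After op 1 (remove /i): {"f":17,"zgy":73}
After op 2 (remove /f): {"zgy":73}
After op 3 (replace /zgy 21): {"zgy":21}
After op 4 (add /zgy 30): {"zgy":30}
After op 5 (add /vp 77): {"vp":77,"zgy":30}
After op 6 (replace /vp 34): {"vp":34,"zgy":30}
After op 7 (remove /zgy): {"vp":34}
After op 8 (replace /vp 62): {"vp":62}
After op 9 (replace /vp 79): {"vp":79}
After op 10 (replace /vp 5): {"vp":5}
After op 11 (replace /vp 36): {"vp":36}
After op 12 (add /zut 56): {"vp":36,"zut":56}
After op 13 (replace /zut 47): {"vp":36,"zut":47}
After op 14 (add /xyj 43): {"vp":36,"xyj":43,"zut":47}
After op 15 (add /p 26): {"p":26,"vp":36,"xyj":43,"zut":47}
After op 16 (add /xyj 50): {"p":26,"vp":36,"xyj":50,"zut":47}
After op 17 (remove /zut): {"p":26,"vp":36,"xyj":50}
After op 18 (add /p 12): {"p":12,"vp":36,"xyj":50}
After op 19 (add /og 98): {"og":98,"p":12,"vp":36,"xyj":50}
After op 20 (add /g 70): {"g":70,"og":98,"p":12,"vp":36,"xyj":50}
Value at /vp: 36

Answer: 36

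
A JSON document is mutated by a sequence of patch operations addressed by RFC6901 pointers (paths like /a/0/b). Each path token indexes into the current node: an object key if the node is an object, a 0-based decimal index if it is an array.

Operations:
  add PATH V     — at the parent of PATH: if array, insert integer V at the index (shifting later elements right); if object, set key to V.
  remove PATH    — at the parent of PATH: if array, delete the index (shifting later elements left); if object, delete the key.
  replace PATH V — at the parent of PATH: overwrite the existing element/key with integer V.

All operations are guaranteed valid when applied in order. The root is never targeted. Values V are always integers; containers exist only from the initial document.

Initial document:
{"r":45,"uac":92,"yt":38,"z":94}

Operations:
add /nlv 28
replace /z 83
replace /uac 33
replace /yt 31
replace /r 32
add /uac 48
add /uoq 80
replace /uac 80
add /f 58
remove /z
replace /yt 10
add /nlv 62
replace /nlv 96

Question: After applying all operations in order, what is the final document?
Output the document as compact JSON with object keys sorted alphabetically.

Answer: {"f":58,"nlv":96,"r":32,"uac":80,"uoq":80,"yt":10}

Derivation:
After op 1 (add /nlv 28): {"nlv":28,"r":45,"uac":92,"yt":38,"z":94}
After op 2 (replace /z 83): {"nlv":28,"r":45,"uac":92,"yt":38,"z":83}
After op 3 (replace /uac 33): {"nlv":28,"r":45,"uac":33,"yt":38,"z":83}
After op 4 (replace /yt 31): {"nlv":28,"r":45,"uac":33,"yt":31,"z":83}
After op 5 (replace /r 32): {"nlv":28,"r":32,"uac":33,"yt":31,"z":83}
After op 6 (add /uac 48): {"nlv":28,"r":32,"uac":48,"yt":31,"z":83}
After op 7 (add /uoq 80): {"nlv":28,"r":32,"uac":48,"uoq":80,"yt":31,"z":83}
After op 8 (replace /uac 80): {"nlv":28,"r":32,"uac":80,"uoq":80,"yt":31,"z":83}
After op 9 (add /f 58): {"f":58,"nlv":28,"r":32,"uac":80,"uoq":80,"yt":31,"z":83}
After op 10 (remove /z): {"f":58,"nlv":28,"r":32,"uac":80,"uoq":80,"yt":31}
After op 11 (replace /yt 10): {"f":58,"nlv":28,"r":32,"uac":80,"uoq":80,"yt":10}
After op 12 (add /nlv 62): {"f":58,"nlv":62,"r":32,"uac":80,"uoq":80,"yt":10}
After op 13 (replace /nlv 96): {"f":58,"nlv":96,"r":32,"uac":80,"uoq":80,"yt":10}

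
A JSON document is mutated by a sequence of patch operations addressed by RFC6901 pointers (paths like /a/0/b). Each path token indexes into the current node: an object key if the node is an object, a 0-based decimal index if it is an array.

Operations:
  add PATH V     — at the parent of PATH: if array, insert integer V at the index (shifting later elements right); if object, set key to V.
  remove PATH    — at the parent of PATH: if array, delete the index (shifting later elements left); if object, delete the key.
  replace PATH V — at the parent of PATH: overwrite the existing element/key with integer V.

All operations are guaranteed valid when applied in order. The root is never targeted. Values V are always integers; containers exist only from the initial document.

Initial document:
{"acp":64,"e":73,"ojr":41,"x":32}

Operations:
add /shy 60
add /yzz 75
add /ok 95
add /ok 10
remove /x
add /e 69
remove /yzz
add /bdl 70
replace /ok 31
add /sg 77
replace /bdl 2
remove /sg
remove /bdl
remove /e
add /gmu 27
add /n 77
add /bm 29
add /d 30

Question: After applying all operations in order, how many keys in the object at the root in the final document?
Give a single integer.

After op 1 (add /shy 60): {"acp":64,"e":73,"ojr":41,"shy":60,"x":32}
After op 2 (add /yzz 75): {"acp":64,"e":73,"ojr":41,"shy":60,"x":32,"yzz":75}
After op 3 (add /ok 95): {"acp":64,"e":73,"ojr":41,"ok":95,"shy":60,"x":32,"yzz":75}
After op 4 (add /ok 10): {"acp":64,"e":73,"ojr":41,"ok":10,"shy":60,"x":32,"yzz":75}
After op 5 (remove /x): {"acp":64,"e":73,"ojr":41,"ok":10,"shy":60,"yzz":75}
After op 6 (add /e 69): {"acp":64,"e":69,"ojr":41,"ok":10,"shy":60,"yzz":75}
After op 7 (remove /yzz): {"acp":64,"e":69,"ojr":41,"ok":10,"shy":60}
After op 8 (add /bdl 70): {"acp":64,"bdl":70,"e":69,"ojr":41,"ok":10,"shy":60}
After op 9 (replace /ok 31): {"acp":64,"bdl":70,"e":69,"ojr":41,"ok":31,"shy":60}
After op 10 (add /sg 77): {"acp":64,"bdl":70,"e":69,"ojr":41,"ok":31,"sg":77,"shy":60}
After op 11 (replace /bdl 2): {"acp":64,"bdl":2,"e":69,"ojr":41,"ok":31,"sg":77,"shy":60}
After op 12 (remove /sg): {"acp":64,"bdl":2,"e":69,"ojr":41,"ok":31,"shy":60}
After op 13 (remove /bdl): {"acp":64,"e":69,"ojr":41,"ok":31,"shy":60}
After op 14 (remove /e): {"acp":64,"ojr":41,"ok":31,"shy":60}
After op 15 (add /gmu 27): {"acp":64,"gmu":27,"ojr":41,"ok":31,"shy":60}
After op 16 (add /n 77): {"acp":64,"gmu":27,"n":77,"ojr":41,"ok":31,"shy":60}
After op 17 (add /bm 29): {"acp":64,"bm":29,"gmu":27,"n":77,"ojr":41,"ok":31,"shy":60}
After op 18 (add /d 30): {"acp":64,"bm":29,"d":30,"gmu":27,"n":77,"ojr":41,"ok":31,"shy":60}
Size at the root: 8

Answer: 8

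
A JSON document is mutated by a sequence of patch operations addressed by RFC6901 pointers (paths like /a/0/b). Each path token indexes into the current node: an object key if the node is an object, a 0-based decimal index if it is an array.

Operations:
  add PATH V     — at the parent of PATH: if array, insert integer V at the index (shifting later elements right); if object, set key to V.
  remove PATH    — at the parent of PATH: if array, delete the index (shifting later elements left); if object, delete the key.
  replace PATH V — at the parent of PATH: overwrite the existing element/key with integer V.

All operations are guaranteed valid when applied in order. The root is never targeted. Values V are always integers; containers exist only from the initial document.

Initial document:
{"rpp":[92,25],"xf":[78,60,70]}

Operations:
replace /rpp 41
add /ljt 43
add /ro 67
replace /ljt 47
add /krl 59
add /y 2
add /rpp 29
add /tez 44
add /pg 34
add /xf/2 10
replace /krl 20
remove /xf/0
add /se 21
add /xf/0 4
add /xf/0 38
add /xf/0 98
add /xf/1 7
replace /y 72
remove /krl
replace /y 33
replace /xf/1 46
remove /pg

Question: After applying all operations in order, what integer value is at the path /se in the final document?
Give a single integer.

After op 1 (replace /rpp 41): {"rpp":41,"xf":[78,60,70]}
After op 2 (add /ljt 43): {"ljt":43,"rpp":41,"xf":[78,60,70]}
After op 3 (add /ro 67): {"ljt":43,"ro":67,"rpp":41,"xf":[78,60,70]}
After op 4 (replace /ljt 47): {"ljt":47,"ro":67,"rpp":41,"xf":[78,60,70]}
After op 5 (add /krl 59): {"krl":59,"ljt":47,"ro":67,"rpp":41,"xf":[78,60,70]}
After op 6 (add /y 2): {"krl":59,"ljt":47,"ro":67,"rpp":41,"xf":[78,60,70],"y":2}
After op 7 (add /rpp 29): {"krl":59,"ljt":47,"ro":67,"rpp":29,"xf":[78,60,70],"y":2}
After op 8 (add /tez 44): {"krl":59,"ljt":47,"ro":67,"rpp":29,"tez":44,"xf":[78,60,70],"y":2}
After op 9 (add /pg 34): {"krl":59,"ljt":47,"pg":34,"ro":67,"rpp":29,"tez":44,"xf":[78,60,70],"y":2}
After op 10 (add /xf/2 10): {"krl":59,"ljt":47,"pg":34,"ro":67,"rpp":29,"tez":44,"xf":[78,60,10,70],"y":2}
After op 11 (replace /krl 20): {"krl":20,"ljt":47,"pg":34,"ro":67,"rpp":29,"tez":44,"xf":[78,60,10,70],"y":2}
After op 12 (remove /xf/0): {"krl":20,"ljt":47,"pg":34,"ro":67,"rpp":29,"tez":44,"xf":[60,10,70],"y":2}
After op 13 (add /se 21): {"krl":20,"ljt":47,"pg":34,"ro":67,"rpp":29,"se":21,"tez":44,"xf":[60,10,70],"y":2}
After op 14 (add /xf/0 4): {"krl":20,"ljt":47,"pg":34,"ro":67,"rpp":29,"se":21,"tez":44,"xf":[4,60,10,70],"y":2}
After op 15 (add /xf/0 38): {"krl":20,"ljt":47,"pg":34,"ro":67,"rpp":29,"se":21,"tez":44,"xf":[38,4,60,10,70],"y":2}
After op 16 (add /xf/0 98): {"krl":20,"ljt":47,"pg":34,"ro":67,"rpp":29,"se":21,"tez":44,"xf":[98,38,4,60,10,70],"y":2}
After op 17 (add /xf/1 7): {"krl":20,"ljt":47,"pg":34,"ro":67,"rpp":29,"se":21,"tez":44,"xf":[98,7,38,4,60,10,70],"y":2}
After op 18 (replace /y 72): {"krl":20,"ljt":47,"pg":34,"ro":67,"rpp":29,"se":21,"tez":44,"xf":[98,7,38,4,60,10,70],"y":72}
After op 19 (remove /krl): {"ljt":47,"pg":34,"ro":67,"rpp":29,"se":21,"tez":44,"xf":[98,7,38,4,60,10,70],"y":72}
After op 20 (replace /y 33): {"ljt":47,"pg":34,"ro":67,"rpp":29,"se":21,"tez":44,"xf":[98,7,38,4,60,10,70],"y":33}
After op 21 (replace /xf/1 46): {"ljt":47,"pg":34,"ro":67,"rpp":29,"se":21,"tez":44,"xf":[98,46,38,4,60,10,70],"y":33}
After op 22 (remove /pg): {"ljt":47,"ro":67,"rpp":29,"se":21,"tez":44,"xf":[98,46,38,4,60,10,70],"y":33}
Value at /se: 21

Answer: 21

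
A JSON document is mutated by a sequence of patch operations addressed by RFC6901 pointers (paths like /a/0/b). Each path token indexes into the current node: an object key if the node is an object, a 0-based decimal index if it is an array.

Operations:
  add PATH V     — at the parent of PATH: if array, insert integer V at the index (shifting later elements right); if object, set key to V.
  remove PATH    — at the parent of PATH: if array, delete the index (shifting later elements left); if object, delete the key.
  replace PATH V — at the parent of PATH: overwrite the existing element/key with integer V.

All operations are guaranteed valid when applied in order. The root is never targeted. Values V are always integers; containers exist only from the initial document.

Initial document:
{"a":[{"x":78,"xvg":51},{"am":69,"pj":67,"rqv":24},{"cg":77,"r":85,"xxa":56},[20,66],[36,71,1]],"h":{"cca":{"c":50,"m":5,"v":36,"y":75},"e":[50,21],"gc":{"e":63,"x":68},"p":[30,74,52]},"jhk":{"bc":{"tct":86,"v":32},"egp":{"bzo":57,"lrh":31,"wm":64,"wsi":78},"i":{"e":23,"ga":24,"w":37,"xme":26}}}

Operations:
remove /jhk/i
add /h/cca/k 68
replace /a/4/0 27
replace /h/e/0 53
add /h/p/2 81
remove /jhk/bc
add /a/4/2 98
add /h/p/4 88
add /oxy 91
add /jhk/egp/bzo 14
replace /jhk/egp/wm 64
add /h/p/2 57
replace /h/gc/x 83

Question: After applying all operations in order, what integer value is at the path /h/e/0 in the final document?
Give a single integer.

After op 1 (remove /jhk/i): {"a":[{"x":78,"xvg":51},{"am":69,"pj":67,"rqv":24},{"cg":77,"r":85,"xxa":56},[20,66],[36,71,1]],"h":{"cca":{"c":50,"m":5,"v":36,"y":75},"e":[50,21],"gc":{"e":63,"x":68},"p":[30,74,52]},"jhk":{"bc":{"tct":86,"v":32},"egp":{"bzo":57,"lrh":31,"wm":64,"wsi":78}}}
After op 2 (add /h/cca/k 68): {"a":[{"x":78,"xvg":51},{"am":69,"pj":67,"rqv":24},{"cg":77,"r":85,"xxa":56},[20,66],[36,71,1]],"h":{"cca":{"c":50,"k":68,"m":5,"v":36,"y":75},"e":[50,21],"gc":{"e":63,"x":68},"p":[30,74,52]},"jhk":{"bc":{"tct":86,"v":32},"egp":{"bzo":57,"lrh":31,"wm":64,"wsi":78}}}
After op 3 (replace /a/4/0 27): {"a":[{"x":78,"xvg":51},{"am":69,"pj":67,"rqv":24},{"cg":77,"r":85,"xxa":56},[20,66],[27,71,1]],"h":{"cca":{"c":50,"k":68,"m":5,"v":36,"y":75},"e":[50,21],"gc":{"e":63,"x":68},"p":[30,74,52]},"jhk":{"bc":{"tct":86,"v":32},"egp":{"bzo":57,"lrh":31,"wm":64,"wsi":78}}}
After op 4 (replace /h/e/0 53): {"a":[{"x":78,"xvg":51},{"am":69,"pj":67,"rqv":24},{"cg":77,"r":85,"xxa":56},[20,66],[27,71,1]],"h":{"cca":{"c":50,"k":68,"m":5,"v":36,"y":75},"e":[53,21],"gc":{"e":63,"x":68},"p":[30,74,52]},"jhk":{"bc":{"tct":86,"v":32},"egp":{"bzo":57,"lrh":31,"wm":64,"wsi":78}}}
After op 5 (add /h/p/2 81): {"a":[{"x":78,"xvg":51},{"am":69,"pj":67,"rqv":24},{"cg":77,"r":85,"xxa":56},[20,66],[27,71,1]],"h":{"cca":{"c":50,"k":68,"m":5,"v":36,"y":75},"e":[53,21],"gc":{"e":63,"x":68},"p":[30,74,81,52]},"jhk":{"bc":{"tct":86,"v":32},"egp":{"bzo":57,"lrh":31,"wm":64,"wsi":78}}}
After op 6 (remove /jhk/bc): {"a":[{"x":78,"xvg":51},{"am":69,"pj":67,"rqv":24},{"cg":77,"r":85,"xxa":56},[20,66],[27,71,1]],"h":{"cca":{"c":50,"k":68,"m":5,"v":36,"y":75},"e":[53,21],"gc":{"e":63,"x":68},"p":[30,74,81,52]},"jhk":{"egp":{"bzo":57,"lrh":31,"wm":64,"wsi":78}}}
After op 7 (add /a/4/2 98): {"a":[{"x":78,"xvg":51},{"am":69,"pj":67,"rqv":24},{"cg":77,"r":85,"xxa":56},[20,66],[27,71,98,1]],"h":{"cca":{"c":50,"k":68,"m":5,"v":36,"y":75},"e":[53,21],"gc":{"e":63,"x":68},"p":[30,74,81,52]},"jhk":{"egp":{"bzo":57,"lrh":31,"wm":64,"wsi":78}}}
After op 8 (add /h/p/4 88): {"a":[{"x":78,"xvg":51},{"am":69,"pj":67,"rqv":24},{"cg":77,"r":85,"xxa":56},[20,66],[27,71,98,1]],"h":{"cca":{"c":50,"k":68,"m":5,"v":36,"y":75},"e":[53,21],"gc":{"e":63,"x":68},"p":[30,74,81,52,88]},"jhk":{"egp":{"bzo":57,"lrh":31,"wm":64,"wsi":78}}}
After op 9 (add /oxy 91): {"a":[{"x":78,"xvg":51},{"am":69,"pj":67,"rqv":24},{"cg":77,"r":85,"xxa":56},[20,66],[27,71,98,1]],"h":{"cca":{"c":50,"k":68,"m":5,"v":36,"y":75},"e":[53,21],"gc":{"e":63,"x":68},"p":[30,74,81,52,88]},"jhk":{"egp":{"bzo":57,"lrh":31,"wm":64,"wsi":78}},"oxy":91}
After op 10 (add /jhk/egp/bzo 14): {"a":[{"x":78,"xvg":51},{"am":69,"pj":67,"rqv":24},{"cg":77,"r":85,"xxa":56},[20,66],[27,71,98,1]],"h":{"cca":{"c":50,"k":68,"m":5,"v":36,"y":75},"e":[53,21],"gc":{"e":63,"x":68},"p":[30,74,81,52,88]},"jhk":{"egp":{"bzo":14,"lrh":31,"wm":64,"wsi":78}},"oxy":91}
After op 11 (replace /jhk/egp/wm 64): {"a":[{"x":78,"xvg":51},{"am":69,"pj":67,"rqv":24},{"cg":77,"r":85,"xxa":56},[20,66],[27,71,98,1]],"h":{"cca":{"c":50,"k":68,"m":5,"v":36,"y":75},"e":[53,21],"gc":{"e":63,"x":68},"p":[30,74,81,52,88]},"jhk":{"egp":{"bzo":14,"lrh":31,"wm":64,"wsi":78}},"oxy":91}
After op 12 (add /h/p/2 57): {"a":[{"x":78,"xvg":51},{"am":69,"pj":67,"rqv":24},{"cg":77,"r":85,"xxa":56},[20,66],[27,71,98,1]],"h":{"cca":{"c":50,"k":68,"m":5,"v":36,"y":75},"e":[53,21],"gc":{"e":63,"x":68},"p":[30,74,57,81,52,88]},"jhk":{"egp":{"bzo":14,"lrh":31,"wm":64,"wsi":78}},"oxy":91}
After op 13 (replace /h/gc/x 83): {"a":[{"x":78,"xvg":51},{"am":69,"pj":67,"rqv":24},{"cg":77,"r":85,"xxa":56},[20,66],[27,71,98,1]],"h":{"cca":{"c":50,"k":68,"m":5,"v":36,"y":75},"e":[53,21],"gc":{"e":63,"x":83},"p":[30,74,57,81,52,88]},"jhk":{"egp":{"bzo":14,"lrh":31,"wm":64,"wsi":78}},"oxy":91}
Value at /h/e/0: 53

Answer: 53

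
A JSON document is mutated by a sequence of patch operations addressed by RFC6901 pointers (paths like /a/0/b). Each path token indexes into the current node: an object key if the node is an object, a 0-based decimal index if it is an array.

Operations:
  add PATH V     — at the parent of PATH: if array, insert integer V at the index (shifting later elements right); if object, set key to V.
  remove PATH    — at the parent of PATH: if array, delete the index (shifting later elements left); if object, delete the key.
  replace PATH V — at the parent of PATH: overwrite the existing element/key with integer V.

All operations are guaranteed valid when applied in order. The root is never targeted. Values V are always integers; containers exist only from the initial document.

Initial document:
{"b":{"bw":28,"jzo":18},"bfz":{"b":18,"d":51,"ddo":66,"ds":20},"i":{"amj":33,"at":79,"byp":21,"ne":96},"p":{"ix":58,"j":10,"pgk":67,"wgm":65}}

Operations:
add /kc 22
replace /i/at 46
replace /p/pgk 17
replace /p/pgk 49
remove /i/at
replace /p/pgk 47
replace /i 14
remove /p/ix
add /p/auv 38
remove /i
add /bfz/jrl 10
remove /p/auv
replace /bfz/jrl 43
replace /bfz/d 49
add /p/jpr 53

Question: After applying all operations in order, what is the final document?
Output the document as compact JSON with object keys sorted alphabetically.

After op 1 (add /kc 22): {"b":{"bw":28,"jzo":18},"bfz":{"b":18,"d":51,"ddo":66,"ds":20},"i":{"amj":33,"at":79,"byp":21,"ne":96},"kc":22,"p":{"ix":58,"j":10,"pgk":67,"wgm":65}}
After op 2 (replace /i/at 46): {"b":{"bw":28,"jzo":18},"bfz":{"b":18,"d":51,"ddo":66,"ds":20},"i":{"amj":33,"at":46,"byp":21,"ne":96},"kc":22,"p":{"ix":58,"j":10,"pgk":67,"wgm":65}}
After op 3 (replace /p/pgk 17): {"b":{"bw":28,"jzo":18},"bfz":{"b":18,"d":51,"ddo":66,"ds":20},"i":{"amj":33,"at":46,"byp":21,"ne":96},"kc":22,"p":{"ix":58,"j":10,"pgk":17,"wgm":65}}
After op 4 (replace /p/pgk 49): {"b":{"bw":28,"jzo":18},"bfz":{"b":18,"d":51,"ddo":66,"ds":20},"i":{"amj":33,"at":46,"byp":21,"ne":96},"kc":22,"p":{"ix":58,"j":10,"pgk":49,"wgm":65}}
After op 5 (remove /i/at): {"b":{"bw":28,"jzo":18},"bfz":{"b":18,"d":51,"ddo":66,"ds":20},"i":{"amj":33,"byp":21,"ne":96},"kc":22,"p":{"ix":58,"j":10,"pgk":49,"wgm":65}}
After op 6 (replace /p/pgk 47): {"b":{"bw":28,"jzo":18},"bfz":{"b":18,"d":51,"ddo":66,"ds":20},"i":{"amj":33,"byp":21,"ne":96},"kc":22,"p":{"ix":58,"j":10,"pgk":47,"wgm":65}}
After op 7 (replace /i 14): {"b":{"bw":28,"jzo":18},"bfz":{"b":18,"d":51,"ddo":66,"ds":20},"i":14,"kc":22,"p":{"ix":58,"j":10,"pgk":47,"wgm":65}}
After op 8 (remove /p/ix): {"b":{"bw":28,"jzo":18},"bfz":{"b":18,"d":51,"ddo":66,"ds":20},"i":14,"kc":22,"p":{"j":10,"pgk":47,"wgm":65}}
After op 9 (add /p/auv 38): {"b":{"bw":28,"jzo":18},"bfz":{"b":18,"d":51,"ddo":66,"ds":20},"i":14,"kc":22,"p":{"auv":38,"j":10,"pgk":47,"wgm":65}}
After op 10 (remove /i): {"b":{"bw":28,"jzo":18},"bfz":{"b":18,"d":51,"ddo":66,"ds":20},"kc":22,"p":{"auv":38,"j":10,"pgk":47,"wgm":65}}
After op 11 (add /bfz/jrl 10): {"b":{"bw":28,"jzo":18},"bfz":{"b":18,"d":51,"ddo":66,"ds":20,"jrl":10},"kc":22,"p":{"auv":38,"j":10,"pgk":47,"wgm":65}}
After op 12 (remove /p/auv): {"b":{"bw":28,"jzo":18},"bfz":{"b":18,"d":51,"ddo":66,"ds":20,"jrl":10},"kc":22,"p":{"j":10,"pgk":47,"wgm":65}}
After op 13 (replace /bfz/jrl 43): {"b":{"bw":28,"jzo":18},"bfz":{"b":18,"d":51,"ddo":66,"ds":20,"jrl":43},"kc":22,"p":{"j":10,"pgk":47,"wgm":65}}
After op 14 (replace /bfz/d 49): {"b":{"bw":28,"jzo":18},"bfz":{"b":18,"d":49,"ddo":66,"ds":20,"jrl":43},"kc":22,"p":{"j":10,"pgk":47,"wgm":65}}
After op 15 (add /p/jpr 53): {"b":{"bw":28,"jzo":18},"bfz":{"b":18,"d":49,"ddo":66,"ds":20,"jrl":43},"kc":22,"p":{"j":10,"jpr":53,"pgk":47,"wgm":65}}

Answer: {"b":{"bw":28,"jzo":18},"bfz":{"b":18,"d":49,"ddo":66,"ds":20,"jrl":43},"kc":22,"p":{"j":10,"jpr":53,"pgk":47,"wgm":65}}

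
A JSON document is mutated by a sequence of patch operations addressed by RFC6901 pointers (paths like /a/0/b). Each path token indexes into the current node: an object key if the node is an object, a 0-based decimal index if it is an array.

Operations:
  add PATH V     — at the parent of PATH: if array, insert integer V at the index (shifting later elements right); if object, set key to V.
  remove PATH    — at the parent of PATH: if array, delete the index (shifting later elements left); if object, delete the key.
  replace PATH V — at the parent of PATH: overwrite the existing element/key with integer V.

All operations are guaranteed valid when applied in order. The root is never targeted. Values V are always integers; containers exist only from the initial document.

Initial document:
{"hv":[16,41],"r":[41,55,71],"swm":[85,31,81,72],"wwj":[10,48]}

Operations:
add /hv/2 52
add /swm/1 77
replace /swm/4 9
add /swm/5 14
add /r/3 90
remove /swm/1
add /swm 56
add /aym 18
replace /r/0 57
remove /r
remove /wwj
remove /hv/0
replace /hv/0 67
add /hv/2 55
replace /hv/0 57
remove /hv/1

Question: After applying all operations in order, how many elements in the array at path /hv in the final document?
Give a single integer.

Answer: 2

Derivation:
After op 1 (add /hv/2 52): {"hv":[16,41,52],"r":[41,55,71],"swm":[85,31,81,72],"wwj":[10,48]}
After op 2 (add /swm/1 77): {"hv":[16,41,52],"r":[41,55,71],"swm":[85,77,31,81,72],"wwj":[10,48]}
After op 3 (replace /swm/4 9): {"hv":[16,41,52],"r":[41,55,71],"swm":[85,77,31,81,9],"wwj":[10,48]}
After op 4 (add /swm/5 14): {"hv":[16,41,52],"r":[41,55,71],"swm":[85,77,31,81,9,14],"wwj":[10,48]}
After op 5 (add /r/3 90): {"hv":[16,41,52],"r":[41,55,71,90],"swm":[85,77,31,81,9,14],"wwj":[10,48]}
After op 6 (remove /swm/1): {"hv":[16,41,52],"r":[41,55,71,90],"swm":[85,31,81,9,14],"wwj":[10,48]}
After op 7 (add /swm 56): {"hv":[16,41,52],"r":[41,55,71,90],"swm":56,"wwj":[10,48]}
After op 8 (add /aym 18): {"aym":18,"hv":[16,41,52],"r":[41,55,71,90],"swm":56,"wwj":[10,48]}
After op 9 (replace /r/0 57): {"aym":18,"hv":[16,41,52],"r":[57,55,71,90],"swm":56,"wwj":[10,48]}
After op 10 (remove /r): {"aym":18,"hv":[16,41,52],"swm":56,"wwj":[10,48]}
After op 11 (remove /wwj): {"aym":18,"hv":[16,41,52],"swm":56}
After op 12 (remove /hv/0): {"aym":18,"hv":[41,52],"swm":56}
After op 13 (replace /hv/0 67): {"aym":18,"hv":[67,52],"swm":56}
After op 14 (add /hv/2 55): {"aym":18,"hv":[67,52,55],"swm":56}
After op 15 (replace /hv/0 57): {"aym":18,"hv":[57,52,55],"swm":56}
After op 16 (remove /hv/1): {"aym":18,"hv":[57,55],"swm":56}
Size at path /hv: 2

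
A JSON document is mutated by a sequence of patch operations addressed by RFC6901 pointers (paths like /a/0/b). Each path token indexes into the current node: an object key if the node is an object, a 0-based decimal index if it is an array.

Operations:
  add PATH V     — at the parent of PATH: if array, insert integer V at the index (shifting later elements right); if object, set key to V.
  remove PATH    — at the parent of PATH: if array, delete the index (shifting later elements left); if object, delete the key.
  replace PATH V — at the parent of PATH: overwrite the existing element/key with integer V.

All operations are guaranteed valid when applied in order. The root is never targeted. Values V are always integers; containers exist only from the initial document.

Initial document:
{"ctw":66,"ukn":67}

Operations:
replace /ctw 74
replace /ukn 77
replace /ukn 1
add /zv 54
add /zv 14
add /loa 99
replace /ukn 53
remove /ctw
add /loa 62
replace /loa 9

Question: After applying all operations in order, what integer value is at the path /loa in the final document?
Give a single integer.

After op 1 (replace /ctw 74): {"ctw":74,"ukn":67}
After op 2 (replace /ukn 77): {"ctw":74,"ukn":77}
After op 3 (replace /ukn 1): {"ctw":74,"ukn":1}
After op 4 (add /zv 54): {"ctw":74,"ukn":1,"zv":54}
After op 5 (add /zv 14): {"ctw":74,"ukn":1,"zv":14}
After op 6 (add /loa 99): {"ctw":74,"loa":99,"ukn":1,"zv":14}
After op 7 (replace /ukn 53): {"ctw":74,"loa":99,"ukn":53,"zv":14}
After op 8 (remove /ctw): {"loa":99,"ukn":53,"zv":14}
After op 9 (add /loa 62): {"loa":62,"ukn":53,"zv":14}
After op 10 (replace /loa 9): {"loa":9,"ukn":53,"zv":14}
Value at /loa: 9

Answer: 9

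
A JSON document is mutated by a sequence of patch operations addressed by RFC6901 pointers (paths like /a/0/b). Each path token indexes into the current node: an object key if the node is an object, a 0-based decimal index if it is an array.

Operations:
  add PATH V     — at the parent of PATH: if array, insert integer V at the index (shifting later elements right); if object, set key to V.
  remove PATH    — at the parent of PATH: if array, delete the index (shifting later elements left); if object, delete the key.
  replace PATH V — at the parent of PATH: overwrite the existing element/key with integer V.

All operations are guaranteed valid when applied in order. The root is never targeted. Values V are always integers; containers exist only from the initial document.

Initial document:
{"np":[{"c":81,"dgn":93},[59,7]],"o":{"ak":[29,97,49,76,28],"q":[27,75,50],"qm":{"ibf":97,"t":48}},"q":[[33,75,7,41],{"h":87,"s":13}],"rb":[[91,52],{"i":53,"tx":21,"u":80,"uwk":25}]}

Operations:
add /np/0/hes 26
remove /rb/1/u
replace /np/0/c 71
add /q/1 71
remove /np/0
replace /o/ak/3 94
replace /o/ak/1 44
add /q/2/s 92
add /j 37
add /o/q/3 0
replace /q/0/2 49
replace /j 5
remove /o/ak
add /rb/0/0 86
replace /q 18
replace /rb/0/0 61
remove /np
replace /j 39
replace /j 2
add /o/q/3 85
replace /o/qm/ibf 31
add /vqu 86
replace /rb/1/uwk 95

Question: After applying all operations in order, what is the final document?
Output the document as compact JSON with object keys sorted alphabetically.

Answer: {"j":2,"o":{"q":[27,75,50,85,0],"qm":{"ibf":31,"t":48}},"q":18,"rb":[[61,91,52],{"i":53,"tx":21,"uwk":95}],"vqu":86}

Derivation:
After op 1 (add /np/0/hes 26): {"np":[{"c":81,"dgn":93,"hes":26},[59,7]],"o":{"ak":[29,97,49,76,28],"q":[27,75,50],"qm":{"ibf":97,"t":48}},"q":[[33,75,7,41],{"h":87,"s":13}],"rb":[[91,52],{"i":53,"tx":21,"u":80,"uwk":25}]}
After op 2 (remove /rb/1/u): {"np":[{"c":81,"dgn":93,"hes":26},[59,7]],"o":{"ak":[29,97,49,76,28],"q":[27,75,50],"qm":{"ibf":97,"t":48}},"q":[[33,75,7,41],{"h":87,"s":13}],"rb":[[91,52],{"i":53,"tx":21,"uwk":25}]}
After op 3 (replace /np/0/c 71): {"np":[{"c":71,"dgn":93,"hes":26},[59,7]],"o":{"ak":[29,97,49,76,28],"q":[27,75,50],"qm":{"ibf":97,"t":48}},"q":[[33,75,7,41],{"h":87,"s":13}],"rb":[[91,52],{"i":53,"tx":21,"uwk":25}]}
After op 4 (add /q/1 71): {"np":[{"c":71,"dgn":93,"hes":26},[59,7]],"o":{"ak":[29,97,49,76,28],"q":[27,75,50],"qm":{"ibf":97,"t":48}},"q":[[33,75,7,41],71,{"h":87,"s":13}],"rb":[[91,52],{"i":53,"tx":21,"uwk":25}]}
After op 5 (remove /np/0): {"np":[[59,7]],"o":{"ak":[29,97,49,76,28],"q":[27,75,50],"qm":{"ibf":97,"t":48}},"q":[[33,75,7,41],71,{"h":87,"s":13}],"rb":[[91,52],{"i":53,"tx":21,"uwk":25}]}
After op 6 (replace /o/ak/3 94): {"np":[[59,7]],"o":{"ak":[29,97,49,94,28],"q":[27,75,50],"qm":{"ibf":97,"t":48}},"q":[[33,75,7,41],71,{"h":87,"s":13}],"rb":[[91,52],{"i":53,"tx":21,"uwk":25}]}
After op 7 (replace /o/ak/1 44): {"np":[[59,7]],"o":{"ak":[29,44,49,94,28],"q":[27,75,50],"qm":{"ibf":97,"t":48}},"q":[[33,75,7,41],71,{"h":87,"s":13}],"rb":[[91,52],{"i":53,"tx":21,"uwk":25}]}
After op 8 (add /q/2/s 92): {"np":[[59,7]],"o":{"ak":[29,44,49,94,28],"q":[27,75,50],"qm":{"ibf":97,"t":48}},"q":[[33,75,7,41],71,{"h":87,"s":92}],"rb":[[91,52],{"i":53,"tx":21,"uwk":25}]}
After op 9 (add /j 37): {"j":37,"np":[[59,7]],"o":{"ak":[29,44,49,94,28],"q":[27,75,50],"qm":{"ibf":97,"t":48}},"q":[[33,75,7,41],71,{"h":87,"s":92}],"rb":[[91,52],{"i":53,"tx":21,"uwk":25}]}
After op 10 (add /o/q/3 0): {"j":37,"np":[[59,7]],"o":{"ak":[29,44,49,94,28],"q":[27,75,50,0],"qm":{"ibf":97,"t":48}},"q":[[33,75,7,41],71,{"h":87,"s":92}],"rb":[[91,52],{"i":53,"tx":21,"uwk":25}]}
After op 11 (replace /q/0/2 49): {"j":37,"np":[[59,7]],"o":{"ak":[29,44,49,94,28],"q":[27,75,50,0],"qm":{"ibf":97,"t":48}},"q":[[33,75,49,41],71,{"h":87,"s":92}],"rb":[[91,52],{"i":53,"tx":21,"uwk":25}]}
After op 12 (replace /j 5): {"j":5,"np":[[59,7]],"o":{"ak":[29,44,49,94,28],"q":[27,75,50,0],"qm":{"ibf":97,"t":48}},"q":[[33,75,49,41],71,{"h":87,"s":92}],"rb":[[91,52],{"i":53,"tx":21,"uwk":25}]}
After op 13 (remove /o/ak): {"j":5,"np":[[59,7]],"o":{"q":[27,75,50,0],"qm":{"ibf":97,"t":48}},"q":[[33,75,49,41],71,{"h":87,"s":92}],"rb":[[91,52],{"i":53,"tx":21,"uwk":25}]}
After op 14 (add /rb/0/0 86): {"j":5,"np":[[59,7]],"o":{"q":[27,75,50,0],"qm":{"ibf":97,"t":48}},"q":[[33,75,49,41],71,{"h":87,"s":92}],"rb":[[86,91,52],{"i":53,"tx":21,"uwk":25}]}
After op 15 (replace /q 18): {"j":5,"np":[[59,7]],"o":{"q":[27,75,50,0],"qm":{"ibf":97,"t":48}},"q":18,"rb":[[86,91,52],{"i":53,"tx":21,"uwk":25}]}
After op 16 (replace /rb/0/0 61): {"j":5,"np":[[59,7]],"o":{"q":[27,75,50,0],"qm":{"ibf":97,"t":48}},"q":18,"rb":[[61,91,52],{"i":53,"tx":21,"uwk":25}]}
After op 17 (remove /np): {"j":5,"o":{"q":[27,75,50,0],"qm":{"ibf":97,"t":48}},"q":18,"rb":[[61,91,52],{"i":53,"tx":21,"uwk":25}]}
After op 18 (replace /j 39): {"j":39,"o":{"q":[27,75,50,0],"qm":{"ibf":97,"t":48}},"q":18,"rb":[[61,91,52],{"i":53,"tx":21,"uwk":25}]}
After op 19 (replace /j 2): {"j":2,"o":{"q":[27,75,50,0],"qm":{"ibf":97,"t":48}},"q":18,"rb":[[61,91,52],{"i":53,"tx":21,"uwk":25}]}
After op 20 (add /o/q/3 85): {"j":2,"o":{"q":[27,75,50,85,0],"qm":{"ibf":97,"t":48}},"q":18,"rb":[[61,91,52],{"i":53,"tx":21,"uwk":25}]}
After op 21 (replace /o/qm/ibf 31): {"j":2,"o":{"q":[27,75,50,85,0],"qm":{"ibf":31,"t":48}},"q":18,"rb":[[61,91,52],{"i":53,"tx":21,"uwk":25}]}
After op 22 (add /vqu 86): {"j":2,"o":{"q":[27,75,50,85,0],"qm":{"ibf":31,"t":48}},"q":18,"rb":[[61,91,52],{"i":53,"tx":21,"uwk":25}],"vqu":86}
After op 23 (replace /rb/1/uwk 95): {"j":2,"o":{"q":[27,75,50,85,0],"qm":{"ibf":31,"t":48}},"q":18,"rb":[[61,91,52],{"i":53,"tx":21,"uwk":95}],"vqu":86}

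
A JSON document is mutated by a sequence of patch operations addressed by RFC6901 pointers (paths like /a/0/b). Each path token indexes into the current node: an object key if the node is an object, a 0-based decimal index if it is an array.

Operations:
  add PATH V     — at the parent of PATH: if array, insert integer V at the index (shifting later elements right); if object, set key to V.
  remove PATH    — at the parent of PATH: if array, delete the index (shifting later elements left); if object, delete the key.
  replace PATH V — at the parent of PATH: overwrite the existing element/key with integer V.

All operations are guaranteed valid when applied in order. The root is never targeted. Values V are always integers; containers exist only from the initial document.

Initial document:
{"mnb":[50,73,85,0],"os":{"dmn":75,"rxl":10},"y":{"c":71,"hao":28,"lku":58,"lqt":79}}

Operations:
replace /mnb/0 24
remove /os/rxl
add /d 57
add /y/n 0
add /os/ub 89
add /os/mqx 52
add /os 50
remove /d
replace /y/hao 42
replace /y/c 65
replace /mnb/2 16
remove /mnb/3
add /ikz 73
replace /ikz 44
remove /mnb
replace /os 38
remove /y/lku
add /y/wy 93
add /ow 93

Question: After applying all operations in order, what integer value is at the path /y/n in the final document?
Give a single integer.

After op 1 (replace /mnb/0 24): {"mnb":[24,73,85,0],"os":{"dmn":75,"rxl":10},"y":{"c":71,"hao":28,"lku":58,"lqt":79}}
After op 2 (remove /os/rxl): {"mnb":[24,73,85,0],"os":{"dmn":75},"y":{"c":71,"hao":28,"lku":58,"lqt":79}}
After op 3 (add /d 57): {"d":57,"mnb":[24,73,85,0],"os":{"dmn":75},"y":{"c":71,"hao":28,"lku":58,"lqt":79}}
After op 4 (add /y/n 0): {"d":57,"mnb":[24,73,85,0],"os":{"dmn":75},"y":{"c":71,"hao":28,"lku":58,"lqt":79,"n":0}}
After op 5 (add /os/ub 89): {"d":57,"mnb":[24,73,85,0],"os":{"dmn":75,"ub":89},"y":{"c":71,"hao":28,"lku":58,"lqt":79,"n":0}}
After op 6 (add /os/mqx 52): {"d":57,"mnb":[24,73,85,0],"os":{"dmn":75,"mqx":52,"ub":89},"y":{"c":71,"hao":28,"lku":58,"lqt":79,"n":0}}
After op 7 (add /os 50): {"d":57,"mnb":[24,73,85,0],"os":50,"y":{"c":71,"hao":28,"lku":58,"lqt":79,"n":0}}
After op 8 (remove /d): {"mnb":[24,73,85,0],"os":50,"y":{"c":71,"hao":28,"lku":58,"lqt":79,"n":0}}
After op 9 (replace /y/hao 42): {"mnb":[24,73,85,0],"os":50,"y":{"c":71,"hao":42,"lku":58,"lqt":79,"n":0}}
After op 10 (replace /y/c 65): {"mnb":[24,73,85,0],"os":50,"y":{"c":65,"hao":42,"lku":58,"lqt":79,"n":0}}
After op 11 (replace /mnb/2 16): {"mnb":[24,73,16,0],"os":50,"y":{"c":65,"hao":42,"lku":58,"lqt":79,"n":0}}
After op 12 (remove /mnb/3): {"mnb":[24,73,16],"os":50,"y":{"c":65,"hao":42,"lku":58,"lqt":79,"n":0}}
After op 13 (add /ikz 73): {"ikz":73,"mnb":[24,73,16],"os":50,"y":{"c":65,"hao":42,"lku":58,"lqt":79,"n":0}}
After op 14 (replace /ikz 44): {"ikz":44,"mnb":[24,73,16],"os":50,"y":{"c":65,"hao":42,"lku":58,"lqt":79,"n":0}}
After op 15 (remove /mnb): {"ikz":44,"os":50,"y":{"c":65,"hao":42,"lku":58,"lqt":79,"n":0}}
After op 16 (replace /os 38): {"ikz":44,"os":38,"y":{"c":65,"hao":42,"lku":58,"lqt":79,"n":0}}
After op 17 (remove /y/lku): {"ikz":44,"os":38,"y":{"c":65,"hao":42,"lqt":79,"n":0}}
After op 18 (add /y/wy 93): {"ikz":44,"os":38,"y":{"c":65,"hao":42,"lqt":79,"n":0,"wy":93}}
After op 19 (add /ow 93): {"ikz":44,"os":38,"ow":93,"y":{"c":65,"hao":42,"lqt":79,"n":0,"wy":93}}
Value at /y/n: 0

Answer: 0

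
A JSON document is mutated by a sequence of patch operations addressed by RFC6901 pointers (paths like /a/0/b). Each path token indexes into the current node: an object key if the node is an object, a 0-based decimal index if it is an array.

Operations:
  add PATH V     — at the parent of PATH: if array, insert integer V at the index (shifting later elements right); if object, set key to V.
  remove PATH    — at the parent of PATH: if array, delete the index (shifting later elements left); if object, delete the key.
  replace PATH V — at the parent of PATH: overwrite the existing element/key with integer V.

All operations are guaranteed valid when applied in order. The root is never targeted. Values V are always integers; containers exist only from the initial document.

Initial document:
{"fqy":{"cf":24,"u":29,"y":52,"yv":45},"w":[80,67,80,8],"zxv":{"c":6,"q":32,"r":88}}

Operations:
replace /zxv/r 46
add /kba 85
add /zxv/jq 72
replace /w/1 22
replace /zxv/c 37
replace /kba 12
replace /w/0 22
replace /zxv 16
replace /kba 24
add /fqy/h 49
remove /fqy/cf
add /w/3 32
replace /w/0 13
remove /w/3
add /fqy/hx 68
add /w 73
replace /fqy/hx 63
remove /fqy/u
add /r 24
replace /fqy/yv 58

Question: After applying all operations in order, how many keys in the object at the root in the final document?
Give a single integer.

Answer: 5

Derivation:
After op 1 (replace /zxv/r 46): {"fqy":{"cf":24,"u":29,"y":52,"yv":45},"w":[80,67,80,8],"zxv":{"c":6,"q":32,"r":46}}
After op 2 (add /kba 85): {"fqy":{"cf":24,"u":29,"y":52,"yv":45},"kba":85,"w":[80,67,80,8],"zxv":{"c":6,"q":32,"r":46}}
After op 3 (add /zxv/jq 72): {"fqy":{"cf":24,"u":29,"y":52,"yv":45},"kba":85,"w":[80,67,80,8],"zxv":{"c":6,"jq":72,"q":32,"r":46}}
After op 4 (replace /w/1 22): {"fqy":{"cf":24,"u":29,"y":52,"yv":45},"kba":85,"w":[80,22,80,8],"zxv":{"c":6,"jq":72,"q":32,"r":46}}
After op 5 (replace /zxv/c 37): {"fqy":{"cf":24,"u":29,"y":52,"yv":45},"kba":85,"w":[80,22,80,8],"zxv":{"c":37,"jq":72,"q":32,"r":46}}
After op 6 (replace /kba 12): {"fqy":{"cf":24,"u":29,"y":52,"yv":45},"kba":12,"w":[80,22,80,8],"zxv":{"c":37,"jq":72,"q":32,"r":46}}
After op 7 (replace /w/0 22): {"fqy":{"cf":24,"u":29,"y":52,"yv":45},"kba":12,"w":[22,22,80,8],"zxv":{"c":37,"jq":72,"q":32,"r":46}}
After op 8 (replace /zxv 16): {"fqy":{"cf":24,"u":29,"y":52,"yv":45},"kba":12,"w":[22,22,80,8],"zxv":16}
After op 9 (replace /kba 24): {"fqy":{"cf":24,"u":29,"y":52,"yv":45},"kba":24,"w":[22,22,80,8],"zxv":16}
After op 10 (add /fqy/h 49): {"fqy":{"cf":24,"h":49,"u":29,"y":52,"yv":45},"kba":24,"w":[22,22,80,8],"zxv":16}
After op 11 (remove /fqy/cf): {"fqy":{"h":49,"u":29,"y":52,"yv":45},"kba":24,"w":[22,22,80,8],"zxv":16}
After op 12 (add /w/3 32): {"fqy":{"h":49,"u":29,"y":52,"yv":45},"kba":24,"w":[22,22,80,32,8],"zxv":16}
After op 13 (replace /w/0 13): {"fqy":{"h":49,"u":29,"y":52,"yv":45},"kba":24,"w":[13,22,80,32,8],"zxv":16}
After op 14 (remove /w/3): {"fqy":{"h":49,"u":29,"y":52,"yv":45},"kba":24,"w":[13,22,80,8],"zxv":16}
After op 15 (add /fqy/hx 68): {"fqy":{"h":49,"hx":68,"u":29,"y":52,"yv":45},"kba":24,"w":[13,22,80,8],"zxv":16}
After op 16 (add /w 73): {"fqy":{"h":49,"hx":68,"u":29,"y":52,"yv":45},"kba":24,"w":73,"zxv":16}
After op 17 (replace /fqy/hx 63): {"fqy":{"h":49,"hx":63,"u":29,"y":52,"yv":45},"kba":24,"w":73,"zxv":16}
After op 18 (remove /fqy/u): {"fqy":{"h":49,"hx":63,"y":52,"yv":45},"kba":24,"w":73,"zxv":16}
After op 19 (add /r 24): {"fqy":{"h":49,"hx":63,"y":52,"yv":45},"kba":24,"r":24,"w":73,"zxv":16}
After op 20 (replace /fqy/yv 58): {"fqy":{"h":49,"hx":63,"y":52,"yv":58},"kba":24,"r":24,"w":73,"zxv":16}
Size at the root: 5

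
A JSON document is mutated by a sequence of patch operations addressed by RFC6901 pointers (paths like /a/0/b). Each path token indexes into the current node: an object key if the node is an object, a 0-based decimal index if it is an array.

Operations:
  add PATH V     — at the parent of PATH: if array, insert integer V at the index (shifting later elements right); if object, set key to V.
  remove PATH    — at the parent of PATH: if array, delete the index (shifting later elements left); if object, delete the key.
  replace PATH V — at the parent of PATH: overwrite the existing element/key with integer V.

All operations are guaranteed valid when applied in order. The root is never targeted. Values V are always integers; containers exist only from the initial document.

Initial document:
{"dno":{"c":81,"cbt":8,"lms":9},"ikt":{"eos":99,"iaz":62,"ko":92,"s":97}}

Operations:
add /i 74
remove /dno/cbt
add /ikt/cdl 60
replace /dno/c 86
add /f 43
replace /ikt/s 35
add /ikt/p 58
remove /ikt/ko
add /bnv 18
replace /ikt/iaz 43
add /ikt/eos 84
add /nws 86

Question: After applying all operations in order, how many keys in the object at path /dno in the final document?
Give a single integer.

After op 1 (add /i 74): {"dno":{"c":81,"cbt":8,"lms":9},"i":74,"ikt":{"eos":99,"iaz":62,"ko":92,"s":97}}
After op 2 (remove /dno/cbt): {"dno":{"c":81,"lms":9},"i":74,"ikt":{"eos":99,"iaz":62,"ko":92,"s":97}}
After op 3 (add /ikt/cdl 60): {"dno":{"c":81,"lms":9},"i":74,"ikt":{"cdl":60,"eos":99,"iaz":62,"ko":92,"s":97}}
After op 4 (replace /dno/c 86): {"dno":{"c":86,"lms":9},"i":74,"ikt":{"cdl":60,"eos":99,"iaz":62,"ko":92,"s":97}}
After op 5 (add /f 43): {"dno":{"c":86,"lms":9},"f":43,"i":74,"ikt":{"cdl":60,"eos":99,"iaz":62,"ko":92,"s":97}}
After op 6 (replace /ikt/s 35): {"dno":{"c":86,"lms":9},"f":43,"i":74,"ikt":{"cdl":60,"eos":99,"iaz":62,"ko":92,"s":35}}
After op 7 (add /ikt/p 58): {"dno":{"c":86,"lms":9},"f":43,"i":74,"ikt":{"cdl":60,"eos":99,"iaz":62,"ko":92,"p":58,"s":35}}
After op 8 (remove /ikt/ko): {"dno":{"c":86,"lms":9},"f":43,"i":74,"ikt":{"cdl":60,"eos":99,"iaz":62,"p":58,"s":35}}
After op 9 (add /bnv 18): {"bnv":18,"dno":{"c":86,"lms":9},"f":43,"i":74,"ikt":{"cdl":60,"eos":99,"iaz":62,"p":58,"s":35}}
After op 10 (replace /ikt/iaz 43): {"bnv":18,"dno":{"c":86,"lms":9},"f":43,"i":74,"ikt":{"cdl":60,"eos":99,"iaz":43,"p":58,"s":35}}
After op 11 (add /ikt/eos 84): {"bnv":18,"dno":{"c":86,"lms":9},"f":43,"i":74,"ikt":{"cdl":60,"eos":84,"iaz":43,"p":58,"s":35}}
After op 12 (add /nws 86): {"bnv":18,"dno":{"c":86,"lms":9},"f":43,"i":74,"ikt":{"cdl":60,"eos":84,"iaz":43,"p":58,"s":35},"nws":86}
Size at path /dno: 2

Answer: 2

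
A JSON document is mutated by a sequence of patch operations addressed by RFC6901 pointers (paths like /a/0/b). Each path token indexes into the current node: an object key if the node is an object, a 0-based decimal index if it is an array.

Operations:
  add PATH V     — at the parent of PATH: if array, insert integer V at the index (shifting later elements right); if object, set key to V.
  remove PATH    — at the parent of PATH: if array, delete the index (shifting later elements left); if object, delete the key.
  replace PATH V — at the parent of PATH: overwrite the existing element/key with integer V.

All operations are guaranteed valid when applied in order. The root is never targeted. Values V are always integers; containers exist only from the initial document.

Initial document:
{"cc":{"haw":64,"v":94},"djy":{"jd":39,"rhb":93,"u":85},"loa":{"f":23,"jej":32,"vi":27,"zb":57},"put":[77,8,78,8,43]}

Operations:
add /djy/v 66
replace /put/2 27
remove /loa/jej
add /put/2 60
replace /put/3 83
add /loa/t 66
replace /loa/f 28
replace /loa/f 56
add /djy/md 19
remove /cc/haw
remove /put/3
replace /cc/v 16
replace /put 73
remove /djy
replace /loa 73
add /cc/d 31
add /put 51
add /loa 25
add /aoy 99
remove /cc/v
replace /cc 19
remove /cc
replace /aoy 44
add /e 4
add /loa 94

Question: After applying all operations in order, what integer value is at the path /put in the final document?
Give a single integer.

Answer: 51

Derivation:
After op 1 (add /djy/v 66): {"cc":{"haw":64,"v":94},"djy":{"jd":39,"rhb":93,"u":85,"v":66},"loa":{"f":23,"jej":32,"vi":27,"zb":57},"put":[77,8,78,8,43]}
After op 2 (replace /put/2 27): {"cc":{"haw":64,"v":94},"djy":{"jd":39,"rhb":93,"u":85,"v":66},"loa":{"f":23,"jej":32,"vi":27,"zb":57},"put":[77,8,27,8,43]}
After op 3 (remove /loa/jej): {"cc":{"haw":64,"v":94},"djy":{"jd":39,"rhb":93,"u":85,"v":66},"loa":{"f":23,"vi":27,"zb":57},"put":[77,8,27,8,43]}
After op 4 (add /put/2 60): {"cc":{"haw":64,"v":94},"djy":{"jd":39,"rhb":93,"u":85,"v":66},"loa":{"f":23,"vi":27,"zb":57},"put":[77,8,60,27,8,43]}
After op 5 (replace /put/3 83): {"cc":{"haw":64,"v":94},"djy":{"jd":39,"rhb":93,"u":85,"v":66},"loa":{"f":23,"vi":27,"zb":57},"put":[77,8,60,83,8,43]}
After op 6 (add /loa/t 66): {"cc":{"haw":64,"v":94},"djy":{"jd":39,"rhb":93,"u":85,"v":66},"loa":{"f":23,"t":66,"vi":27,"zb":57},"put":[77,8,60,83,8,43]}
After op 7 (replace /loa/f 28): {"cc":{"haw":64,"v":94},"djy":{"jd":39,"rhb":93,"u":85,"v":66},"loa":{"f":28,"t":66,"vi":27,"zb":57},"put":[77,8,60,83,8,43]}
After op 8 (replace /loa/f 56): {"cc":{"haw":64,"v":94},"djy":{"jd":39,"rhb":93,"u":85,"v":66},"loa":{"f":56,"t":66,"vi":27,"zb":57},"put":[77,8,60,83,8,43]}
After op 9 (add /djy/md 19): {"cc":{"haw":64,"v":94},"djy":{"jd":39,"md":19,"rhb":93,"u":85,"v":66},"loa":{"f":56,"t":66,"vi":27,"zb":57},"put":[77,8,60,83,8,43]}
After op 10 (remove /cc/haw): {"cc":{"v":94},"djy":{"jd":39,"md":19,"rhb":93,"u":85,"v":66},"loa":{"f":56,"t":66,"vi":27,"zb":57},"put":[77,8,60,83,8,43]}
After op 11 (remove /put/3): {"cc":{"v":94},"djy":{"jd":39,"md":19,"rhb":93,"u":85,"v":66},"loa":{"f":56,"t":66,"vi":27,"zb":57},"put":[77,8,60,8,43]}
After op 12 (replace /cc/v 16): {"cc":{"v":16},"djy":{"jd":39,"md":19,"rhb":93,"u":85,"v":66},"loa":{"f":56,"t":66,"vi":27,"zb":57},"put":[77,8,60,8,43]}
After op 13 (replace /put 73): {"cc":{"v":16},"djy":{"jd":39,"md":19,"rhb":93,"u":85,"v":66},"loa":{"f":56,"t":66,"vi":27,"zb":57},"put":73}
After op 14 (remove /djy): {"cc":{"v":16},"loa":{"f":56,"t":66,"vi":27,"zb":57},"put":73}
After op 15 (replace /loa 73): {"cc":{"v":16},"loa":73,"put":73}
After op 16 (add /cc/d 31): {"cc":{"d":31,"v":16},"loa":73,"put":73}
After op 17 (add /put 51): {"cc":{"d":31,"v":16},"loa":73,"put":51}
After op 18 (add /loa 25): {"cc":{"d":31,"v":16},"loa":25,"put":51}
After op 19 (add /aoy 99): {"aoy":99,"cc":{"d":31,"v":16},"loa":25,"put":51}
After op 20 (remove /cc/v): {"aoy":99,"cc":{"d":31},"loa":25,"put":51}
After op 21 (replace /cc 19): {"aoy":99,"cc":19,"loa":25,"put":51}
After op 22 (remove /cc): {"aoy":99,"loa":25,"put":51}
After op 23 (replace /aoy 44): {"aoy":44,"loa":25,"put":51}
After op 24 (add /e 4): {"aoy":44,"e":4,"loa":25,"put":51}
After op 25 (add /loa 94): {"aoy":44,"e":4,"loa":94,"put":51}
Value at /put: 51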